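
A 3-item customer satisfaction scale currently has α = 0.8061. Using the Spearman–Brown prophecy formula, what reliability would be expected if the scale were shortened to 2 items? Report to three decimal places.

Length factor m = 2/3 = 0.6667
α' = m·α / (1 − (1−m)·α)
   = 2/3 × 0.8061 / (1 − (1 − 2/3) × 0.8061)
   = 0.5374 / 0.7313 = 0.735

predicted reliability = 0.735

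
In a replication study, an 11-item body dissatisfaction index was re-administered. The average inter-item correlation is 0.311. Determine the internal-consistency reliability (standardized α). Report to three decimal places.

Standardized α = k·r̄ / (1 + (k−1)·r̄) = 11 × 0.311 / (1 + 10 × 0.311)
  = 3.4210 / 4.1100 = 0.832

standardized α = 0.832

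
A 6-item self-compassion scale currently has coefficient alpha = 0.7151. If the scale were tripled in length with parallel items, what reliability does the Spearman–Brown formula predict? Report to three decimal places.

Length factor m = 3
α' = m·α / (1 + (m−1)·α)
   = 3 × 0.7151 / (1 + (3 − 1) × 0.7151)
   = 2.1453 / 2.4302 = 0.883

predicted reliability = 0.883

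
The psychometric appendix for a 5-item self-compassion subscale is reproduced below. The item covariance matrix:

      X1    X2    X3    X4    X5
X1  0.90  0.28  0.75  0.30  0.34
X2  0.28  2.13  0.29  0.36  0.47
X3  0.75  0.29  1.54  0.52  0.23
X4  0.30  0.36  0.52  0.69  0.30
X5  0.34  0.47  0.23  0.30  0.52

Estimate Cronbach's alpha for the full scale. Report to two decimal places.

Σσ²ᵢ = 0.90 + 2.13 + 1.54 + 0.69 + 0.52 = 5.78
Sum of off-diagonal covariances = 3.84
σ²_T = 5.78 + 2 × 3.84 = 13.46
α = (k/(k−1))·(1 − Σσ²ᵢ/σ²_T) = (5/4)·(1 − 5.78/13.46) = 0.71

Cronbach's alpha = 0.71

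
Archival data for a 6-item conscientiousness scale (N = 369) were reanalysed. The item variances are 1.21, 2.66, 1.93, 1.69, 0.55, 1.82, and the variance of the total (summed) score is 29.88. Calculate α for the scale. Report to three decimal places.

α = 0.804

sum of item variances = 1.21 + 2.66 + 1.93 + 1.69 + 0.55 + 1.82 = 9.86
α = (k/(k−1))·(1 − sum of item variances/total variance) = (6/5)·(1 − 9.86/29.88) = 0.804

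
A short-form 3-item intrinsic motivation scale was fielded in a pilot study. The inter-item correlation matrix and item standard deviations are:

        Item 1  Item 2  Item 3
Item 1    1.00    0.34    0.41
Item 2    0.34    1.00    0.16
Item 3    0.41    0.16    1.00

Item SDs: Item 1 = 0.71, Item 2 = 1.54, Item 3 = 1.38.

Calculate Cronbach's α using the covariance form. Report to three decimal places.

Cronbach's α = 0.477

Σσ²ᵢ = 0.71² + 1.54² + 1.38² = 4.7801
Covariances σ_ij = r_ij · s_i · s_j:
  σ(Item 1,Item 2) = 0.34 × 0.71 × 1.54 = 0.3718
  σ(Item 1,Item 3) = 0.41 × 0.71 × 1.38 = 0.4017
  σ(Item 2,Item 3) = 0.16 × 1.54 × 1.38 = 0.3400
σ²_T = Σσ²ᵢ + 2·Σσ_ij = 4.7801 + 2 × 1.1135 = 7.0071
α = (3/2)·(1 − 4.7801/7.0071) = 0.477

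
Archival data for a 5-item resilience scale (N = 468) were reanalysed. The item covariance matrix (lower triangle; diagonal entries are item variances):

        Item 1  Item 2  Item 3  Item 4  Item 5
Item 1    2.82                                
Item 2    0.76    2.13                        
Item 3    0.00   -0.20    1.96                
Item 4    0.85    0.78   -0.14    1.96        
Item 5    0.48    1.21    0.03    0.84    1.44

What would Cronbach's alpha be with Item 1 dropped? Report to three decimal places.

Remaining items: Item 2, Item 3, Item 4, Item 5 (k = 4).
ΣVar(i) = 2.13 + 1.96 + 1.96 + 1.44 = 7.49
σ²_total = 7.49 + 2 × 2.52 = 12.53
α (item deleted) = (4/3)·(1 − 7.49/12.53) = 0.536

α = 0.536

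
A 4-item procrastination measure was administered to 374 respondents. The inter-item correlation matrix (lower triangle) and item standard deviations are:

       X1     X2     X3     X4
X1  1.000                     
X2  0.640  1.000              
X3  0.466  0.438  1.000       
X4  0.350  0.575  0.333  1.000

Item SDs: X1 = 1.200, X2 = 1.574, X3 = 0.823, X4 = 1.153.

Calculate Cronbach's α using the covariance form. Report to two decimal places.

Σσ²ᵢ = 1.200² + 1.574² + 0.823² + 1.153² = 5.9242
Covariances σ_ij = r_ij · s_i · s_j:
  σ(X1,X2) = 0.640 × 1.200 × 1.574 = 1.2088
  σ(X1,X3) = 0.466 × 1.200 × 0.823 = 0.4602
  σ(X1,X4) = 0.350 × 1.200 × 1.153 = 0.4843
  σ(X2,X3) = 0.438 × 1.574 × 0.823 = 0.5674
  σ(X2,X4) = 0.575 × 1.574 × 1.153 = 1.0435
  σ(X3,X4) = 0.333 × 0.823 × 1.153 = 0.3160
σ²_T = Σσ²ᵢ + 2·Σσ_ij = 5.9242 + 2 × 4.0802 = 14.0846
α = (4/3)·(1 − 5.9242/14.0846) = 0.77

Cronbach's α = 0.77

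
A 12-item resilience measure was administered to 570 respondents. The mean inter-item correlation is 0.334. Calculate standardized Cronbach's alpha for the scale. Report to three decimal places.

Standardized α = k·r̄ / (1 + (k−1)·r̄) = 12 × 0.334 / (1 + 11 × 0.334)
  = 4.0080 / 4.6740 = 0.858

standardized Cronbach's alpha = 0.858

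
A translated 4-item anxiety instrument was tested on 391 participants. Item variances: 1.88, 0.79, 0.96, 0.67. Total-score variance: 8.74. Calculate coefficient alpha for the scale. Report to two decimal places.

α = 0.68

Σσ²ᵢ = 1.88 + 0.79 + 0.96 + 0.67 = 4.30
α = (k/(k−1))·(1 − Σσ²ᵢ/σ²_total) = (4/3)·(1 − 4.30/8.74) = 0.68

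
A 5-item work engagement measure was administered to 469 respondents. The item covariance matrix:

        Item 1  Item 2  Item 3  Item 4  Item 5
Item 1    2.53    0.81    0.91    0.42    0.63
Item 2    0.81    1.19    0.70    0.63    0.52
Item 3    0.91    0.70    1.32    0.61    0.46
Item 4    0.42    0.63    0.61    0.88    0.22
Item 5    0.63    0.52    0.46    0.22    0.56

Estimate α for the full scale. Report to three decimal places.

Σσ²ᵢ = 2.53 + 1.19 + 1.32 + 0.88 + 0.56 = 6.48
Sum of off-diagonal covariances = 5.91
total variance = 6.48 + 2 × 5.91 = 18.30
α = (k/(k−1))·(1 − Σσ²ᵢ/total variance) = (5/4)·(1 − 6.48/18.30) = 0.807

α = 0.807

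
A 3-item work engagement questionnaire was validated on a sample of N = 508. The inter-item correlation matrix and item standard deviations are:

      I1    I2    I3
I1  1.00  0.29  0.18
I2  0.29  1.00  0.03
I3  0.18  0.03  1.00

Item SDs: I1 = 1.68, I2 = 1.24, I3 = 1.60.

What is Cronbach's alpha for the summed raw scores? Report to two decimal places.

Σσ²ᵢ = 1.68² + 1.24² + 1.60² = 6.9200
Covariances σ_ij = r_ij · s_i · s_j:
  σ(I1,I2) = 0.29 × 1.68 × 1.24 = 0.6041
  σ(I1,I3) = 0.18 × 1.68 × 1.60 = 0.4838
  σ(I2,I3) = 0.03 × 1.24 × 1.60 = 0.0595
σ²_T = Σσ²ᵢ + 2·Σσ_ij = 6.9200 + 2 × 1.1474 = 9.2148
α = (3/2)·(1 − 6.9200/9.2148) = 0.37

Cronbach's alpha = 0.37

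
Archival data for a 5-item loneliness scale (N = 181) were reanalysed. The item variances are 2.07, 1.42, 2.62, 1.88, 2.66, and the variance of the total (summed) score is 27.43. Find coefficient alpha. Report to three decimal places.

coefficient alpha = 0.765

sum of item variances = 2.07 + 1.42 + 2.62 + 1.88 + 2.66 = 10.65
α = (k/(k−1))·(1 − sum of item variances/Var(T)) = (5/4)·(1 − 10.65/27.43) = 0.765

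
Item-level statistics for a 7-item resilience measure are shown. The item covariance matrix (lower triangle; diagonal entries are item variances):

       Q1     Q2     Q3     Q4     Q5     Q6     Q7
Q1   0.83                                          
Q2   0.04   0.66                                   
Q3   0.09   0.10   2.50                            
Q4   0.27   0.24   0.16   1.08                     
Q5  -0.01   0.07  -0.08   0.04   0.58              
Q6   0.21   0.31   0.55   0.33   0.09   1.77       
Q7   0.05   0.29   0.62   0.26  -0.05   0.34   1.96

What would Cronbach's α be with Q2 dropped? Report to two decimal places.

Cronbach's α = 0.48

Remaining items: Q1, Q3, Q4, Q5, Q6, Q7 (k = 6).
ΣVar(i) = 0.83 + 2.50 + 1.08 + 0.58 + 1.77 + 1.96 = 8.72
σ²_total = 8.72 + 2 × 2.87 = 14.46
α (item deleted) = (6/5)·(1 − 8.72/14.46) = 0.48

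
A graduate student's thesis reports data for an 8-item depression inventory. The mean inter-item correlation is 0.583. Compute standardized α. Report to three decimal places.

Standardized α = k·r̄ / (1 + (k−1)·r̄) = 8 × 0.583 / (1 + 7 × 0.583)
  = 4.6640 / 5.0810 = 0.918

α = 0.918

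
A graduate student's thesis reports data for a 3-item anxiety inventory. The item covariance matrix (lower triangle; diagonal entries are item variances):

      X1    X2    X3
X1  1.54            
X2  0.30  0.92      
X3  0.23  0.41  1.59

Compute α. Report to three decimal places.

α = 0.476

Σσ²ᵢ = 1.54 + 0.92 + 1.59 = 4.05
Sum of off-diagonal covariances = 0.94
σ²_T = 4.05 + 2 × 0.94 = 5.93
α = (k/(k−1))·(1 − Σσ²ᵢ/σ²_T) = (3/2)·(1 − 4.05/5.93) = 0.476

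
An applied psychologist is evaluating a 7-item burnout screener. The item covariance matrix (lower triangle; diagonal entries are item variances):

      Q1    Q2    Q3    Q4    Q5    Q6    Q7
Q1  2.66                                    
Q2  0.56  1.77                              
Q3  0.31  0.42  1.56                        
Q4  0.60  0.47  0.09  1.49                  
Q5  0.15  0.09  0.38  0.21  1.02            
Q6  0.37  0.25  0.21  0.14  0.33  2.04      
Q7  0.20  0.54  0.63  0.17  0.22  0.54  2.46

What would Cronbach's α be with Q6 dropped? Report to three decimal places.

Cronbach's α = 0.575

Remaining items: Q1, Q2, Q3, Q4, Q5, Q7 (k = 6).
ΣVar(i) = 2.66 + 1.77 + 1.56 + 1.49 + 1.02 + 2.46 = 10.96
σ²_T = 10.96 + 2 × 5.04 = 21.04
α (item deleted) = (6/5)·(1 − 10.96/21.04) = 0.575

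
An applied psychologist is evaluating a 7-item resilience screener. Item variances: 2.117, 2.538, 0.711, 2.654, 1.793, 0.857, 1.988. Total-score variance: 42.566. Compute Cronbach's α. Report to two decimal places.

Cronbach's α = 0.82

sum of item variances = 2.117 + 2.538 + 0.711 + 2.654 + 1.793 + 0.857 + 1.988 = 12.658
α = (k/(k−1))·(1 − sum of item variances/σ²_T) = (7/6)·(1 − 12.658/42.566) = 0.82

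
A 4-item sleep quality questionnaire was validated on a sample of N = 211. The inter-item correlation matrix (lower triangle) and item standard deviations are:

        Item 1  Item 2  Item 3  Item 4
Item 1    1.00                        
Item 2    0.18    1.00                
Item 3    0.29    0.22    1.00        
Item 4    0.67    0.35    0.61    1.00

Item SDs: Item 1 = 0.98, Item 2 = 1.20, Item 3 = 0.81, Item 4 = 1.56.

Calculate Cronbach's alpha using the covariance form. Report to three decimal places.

α = 0.708

Σσ²ᵢ = 0.98² + 1.20² + 0.81² + 1.56² = 5.4901
Covariances σ_ij = r_ij · s_i · s_j:
  σ(Item 1,Item 2) = 0.18 × 0.98 × 1.20 = 0.2117
  σ(Item 1,Item 3) = 0.29 × 0.98 × 0.81 = 0.2302
  σ(Item 1,Item 4) = 0.67 × 0.98 × 1.56 = 1.0243
  σ(Item 2,Item 3) = 0.22 × 1.20 × 0.81 = 0.2138
  σ(Item 2,Item 4) = 0.35 × 1.20 × 1.56 = 0.6552
  σ(Item 3,Item 4) = 0.61 × 0.81 × 1.56 = 0.7708
σ²_T = Σσ²ᵢ + 2·Σσ_ij = 5.4901 + 2 × 3.1060 = 11.7021
α = (4/3)·(1 − 5.4901/11.7021) = 0.708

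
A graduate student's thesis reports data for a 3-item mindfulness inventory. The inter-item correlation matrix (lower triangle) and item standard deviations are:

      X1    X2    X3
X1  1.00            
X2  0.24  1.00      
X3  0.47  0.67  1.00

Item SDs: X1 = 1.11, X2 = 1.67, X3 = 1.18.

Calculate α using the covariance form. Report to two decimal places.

Σσ²ᵢ = 1.11² + 1.67² + 1.18² = 5.4134
Covariances σ_ij = r_ij · s_i · s_j:
  σ(X1,X2) = 0.24 × 1.11 × 1.67 = 0.4449
  σ(X1,X3) = 0.47 × 1.11 × 1.18 = 0.6156
  σ(X2,X3) = 0.67 × 1.67 × 1.18 = 1.3203
σ²_T = Σσ²ᵢ + 2·Σσ_ij = 5.4134 + 2 × 2.3808 = 10.1750
α = (3/2)·(1 − 5.4134/10.1750) = 0.70

α = 0.70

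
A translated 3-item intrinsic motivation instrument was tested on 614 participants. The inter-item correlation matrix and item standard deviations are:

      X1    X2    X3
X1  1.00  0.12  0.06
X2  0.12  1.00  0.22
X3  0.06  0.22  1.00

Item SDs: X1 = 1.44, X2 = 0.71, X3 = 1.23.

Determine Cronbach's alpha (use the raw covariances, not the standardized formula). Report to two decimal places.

Σσ²ᵢ = 1.44² + 0.71² + 1.23² = 4.0906
Covariances σ_ij = r_ij · s_i · s_j:
  σ(X1,X2) = 0.12 × 1.44 × 0.71 = 0.1227
  σ(X1,X3) = 0.06 × 1.44 × 1.23 = 0.1063
  σ(X2,X3) = 0.22 × 0.71 × 1.23 = 0.1921
σ²_T = Σσ²ᵢ + 2·Σσ_ij = 4.0906 + 2 × 0.4211 = 4.9328
α = (3/2)·(1 − 4.0906/4.9328) = 0.26

Cronbach's alpha = 0.26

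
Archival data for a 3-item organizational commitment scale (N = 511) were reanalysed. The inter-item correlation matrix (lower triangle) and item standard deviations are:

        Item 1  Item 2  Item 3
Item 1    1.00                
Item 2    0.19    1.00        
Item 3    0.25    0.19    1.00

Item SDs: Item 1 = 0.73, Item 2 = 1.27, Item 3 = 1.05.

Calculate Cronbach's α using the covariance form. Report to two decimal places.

α = 0.41

Σσ²ᵢ = 0.73² + 1.27² + 1.05² = 3.2483
Covariances σ_ij = r_ij · s_i · s_j:
  σ(Item 1,Item 2) = 0.19 × 0.73 × 1.27 = 0.1761
  σ(Item 1,Item 3) = 0.25 × 0.73 × 1.05 = 0.1916
  σ(Item 2,Item 3) = 0.19 × 1.27 × 1.05 = 0.2534
σ²_T = Σσ²ᵢ + 2·Σσ_ij = 3.2483 + 2 × 0.6211 = 4.4905
α = (3/2)·(1 − 3.2483/4.4905) = 0.41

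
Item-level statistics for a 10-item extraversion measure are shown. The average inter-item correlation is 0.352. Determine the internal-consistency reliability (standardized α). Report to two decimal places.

Standardized α = k·r̄ / (1 + (k−1)·r̄) = 10 × 0.352 / (1 + 9 × 0.352)
  = 3.5200 / 4.1680 = 0.84

α = 0.84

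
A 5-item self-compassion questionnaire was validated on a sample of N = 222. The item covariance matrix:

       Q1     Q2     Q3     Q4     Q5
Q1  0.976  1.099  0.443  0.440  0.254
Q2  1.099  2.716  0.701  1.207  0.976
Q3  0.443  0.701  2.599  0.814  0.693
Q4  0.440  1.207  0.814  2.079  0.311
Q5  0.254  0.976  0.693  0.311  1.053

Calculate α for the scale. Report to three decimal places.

α = 0.744

Σσ²ᵢ = 0.976 + 2.716 + 2.599 + 2.079 + 1.053 = 9.423
Sum of the distinct covariances = 6.938
total variance = 9.423 + 2 × 6.938 = 23.299
α = (k/(k−1))·(1 − Σσ²ᵢ/total variance) = (5/4)·(1 − 9.423/23.299) = 0.744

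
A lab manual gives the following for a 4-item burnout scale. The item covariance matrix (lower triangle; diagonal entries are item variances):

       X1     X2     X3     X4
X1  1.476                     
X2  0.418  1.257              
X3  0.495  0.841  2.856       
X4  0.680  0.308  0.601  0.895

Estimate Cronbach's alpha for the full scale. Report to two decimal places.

α = 0.68

Σσ²ᵢ = 1.476 + 1.257 + 2.856 + 0.895 = 6.484
Sum of the distinct covariances = 3.343
Var(T) = 6.484 + 2 × 3.343 = 13.170
α = (k/(k−1))·(1 − Σσ²ᵢ/Var(T)) = (4/3)·(1 − 6.484/13.170) = 0.68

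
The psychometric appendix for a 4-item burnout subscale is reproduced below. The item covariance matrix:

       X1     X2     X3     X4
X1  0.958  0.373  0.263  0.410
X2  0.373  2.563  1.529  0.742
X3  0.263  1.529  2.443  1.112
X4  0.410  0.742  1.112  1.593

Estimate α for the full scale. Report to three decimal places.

α = 0.720

ΣVar(i) = 0.958 + 2.563 + 2.443 + 1.593 = 7.557
Sum of the distinct covariances = 4.429
σ²_T = 7.557 + 2 × 4.429 = 16.415
α = (k/(k−1))·(1 − ΣVar(i)/σ²_T) = (4/3)·(1 − 7.557/16.415) = 0.720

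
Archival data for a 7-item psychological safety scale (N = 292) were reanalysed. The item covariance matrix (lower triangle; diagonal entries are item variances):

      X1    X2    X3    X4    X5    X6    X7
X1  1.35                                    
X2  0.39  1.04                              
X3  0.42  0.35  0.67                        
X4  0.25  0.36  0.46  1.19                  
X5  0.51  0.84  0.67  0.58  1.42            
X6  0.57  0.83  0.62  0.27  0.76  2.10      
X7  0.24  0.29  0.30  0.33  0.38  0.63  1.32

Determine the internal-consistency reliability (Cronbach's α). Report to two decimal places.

Σσᵢ² = 1.35 + 1.04 + 0.67 + 1.19 + 1.42 + 2.10 + 1.32 = 9.09
Σ_{i<j} σ_ij = 10.05
Var(T) = 9.09 + 2 × 10.05 = 29.19
α = (k/(k−1))·(1 − Σσᵢ²/Var(T)) = (7/6)·(1 − 9.09/29.19) = 0.80

Cronbach's α = 0.80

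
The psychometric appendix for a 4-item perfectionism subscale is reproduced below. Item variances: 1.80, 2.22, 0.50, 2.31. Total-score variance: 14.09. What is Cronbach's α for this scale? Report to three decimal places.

sum of item variances = 1.80 + 2.22 + 0.50 + 2.31 = 6.83
α = (k/(k−1))·(1 − sum of item variances/total variance) = (4/3)·(1 − 6.83/14.09) = 0.687

Cronbach's α = 0.687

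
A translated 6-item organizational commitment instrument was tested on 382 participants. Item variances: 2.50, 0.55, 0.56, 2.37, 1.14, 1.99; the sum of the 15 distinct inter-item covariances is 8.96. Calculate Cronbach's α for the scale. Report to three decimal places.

Cronbach's α = 0.796

Σσᵢ² = 2.50 + 0.55 + 0.56 + 2.37 + 1.14 + 1.99 = 9.11
Sum of distinct covariances = 8.96
σ²_total = Σσᵢ² + 2·Σcov = 9.11 + 2 × 8.96 = 27.03
α = (6/5)·(1 − 9.11/27.03) = 0.796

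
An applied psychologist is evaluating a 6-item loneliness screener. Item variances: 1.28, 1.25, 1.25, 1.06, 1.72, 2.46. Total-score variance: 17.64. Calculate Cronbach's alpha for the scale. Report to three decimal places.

sum of item variances = 1.28 + 1.25 + 1.25 + 1.06 + 1.72 + 2.46 = 9.02
α = (k/(k−1))·(1 − sum of item variances/σ²_T) = (6/5)·(1 − 9.02/17.64) = 0.586

α = 0.586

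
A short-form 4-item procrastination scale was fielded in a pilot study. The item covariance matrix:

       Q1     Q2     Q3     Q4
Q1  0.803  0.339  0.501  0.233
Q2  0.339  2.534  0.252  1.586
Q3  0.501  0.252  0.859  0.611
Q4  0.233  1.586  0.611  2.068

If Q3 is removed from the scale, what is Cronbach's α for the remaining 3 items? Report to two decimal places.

Remaining items: Q1, Q2, Q4 (k = 3).
Σσᵢ² = 0.803 + 2.534 + 2.068 = 5.405
Var(T) = 5.405 + 2 × 2.158 = 9.721
α (item deleted) = (3/2)·(1 − 5.405/9.721) = 0.67

α = 0.67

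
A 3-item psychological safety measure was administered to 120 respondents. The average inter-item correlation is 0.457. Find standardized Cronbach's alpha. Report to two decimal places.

α = 0.72

Standardized α = k·r̄ / (1 + (k−1)·r̄) = 3 × 0.457 / (1 + 2 × 0.457)
  = 1.3710 / 1.9140 = 0.72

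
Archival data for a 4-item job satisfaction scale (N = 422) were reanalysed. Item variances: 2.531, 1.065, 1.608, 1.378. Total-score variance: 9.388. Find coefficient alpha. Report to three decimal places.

coefficient alpha = 0.399

ΣVar(i) = 2.531 + 1.065 + 1.608 + 1.378 = 6.582
α = (k/(k−1))·(1 − ΣVar(i)/σ²_T) = (4/3)·(1 − 6.582/9.388) = 0.399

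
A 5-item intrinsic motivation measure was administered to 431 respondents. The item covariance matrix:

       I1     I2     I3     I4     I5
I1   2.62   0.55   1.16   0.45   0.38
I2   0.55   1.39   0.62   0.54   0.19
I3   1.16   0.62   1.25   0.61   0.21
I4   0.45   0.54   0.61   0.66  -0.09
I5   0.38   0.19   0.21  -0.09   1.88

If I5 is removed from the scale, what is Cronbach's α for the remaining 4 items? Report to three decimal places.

Remaining items: I1, I2, I3, I4 (k = 4).
ΣVar(i) = 2.62 + 1.39 + 1.25 + 0.66 = 5.92
Var(T) = 5.92 + 2 × 3.93 = 13.78
α (item deleted) = (4/3)·(1 − 5.92/13.78) = 0.761

Cronbach's α = 0.761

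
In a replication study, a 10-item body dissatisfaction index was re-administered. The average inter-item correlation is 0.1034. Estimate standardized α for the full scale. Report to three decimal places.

Standardized α = k·r̄ / (1 + (k−1)·r̄) = 10 × 0.1034 / (1 + 9 × 0.1034)
  = 1.0340 / 1.9306 = 0.536

α = 0.536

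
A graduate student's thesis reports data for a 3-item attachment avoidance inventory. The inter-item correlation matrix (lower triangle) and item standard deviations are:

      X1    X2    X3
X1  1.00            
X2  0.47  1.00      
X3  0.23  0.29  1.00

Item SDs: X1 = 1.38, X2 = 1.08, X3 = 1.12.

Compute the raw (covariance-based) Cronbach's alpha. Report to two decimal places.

Σσ²ᵢ = 1.38² + 1.08² + 1.12² = 4.3252
Covariances σ_ij = r_ij · s_i · s_j:
  σ(X1,X2) = 0.47 × 1.38 × 1.08 = 0.7005
  σ(X1,X3) = 0.23 × 1.38 × 1.12 = 0.3555
  σ(X2,X3) = 0.29 × 1.08 × 1.12 = 0.3508
σ²_T = Σσ²ᵢ + 2·Σσ_ij = 4.3252 + 2 × 1.4068 = 7.1388
α = (3/2)·(1 − 4.3252/7.1388) = 0.59

α = 0.59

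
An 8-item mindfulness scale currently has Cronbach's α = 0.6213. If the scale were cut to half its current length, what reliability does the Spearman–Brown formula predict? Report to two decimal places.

predicted reliability = 0.45

Length factor m = 1/2
α' = m·α / (1 − (1−m)·α)
   = 1/2 × 0.6213 / (1 − (1 − 1/2) × 0.6213)
   = 0.3106 / 0.6894 = 0.45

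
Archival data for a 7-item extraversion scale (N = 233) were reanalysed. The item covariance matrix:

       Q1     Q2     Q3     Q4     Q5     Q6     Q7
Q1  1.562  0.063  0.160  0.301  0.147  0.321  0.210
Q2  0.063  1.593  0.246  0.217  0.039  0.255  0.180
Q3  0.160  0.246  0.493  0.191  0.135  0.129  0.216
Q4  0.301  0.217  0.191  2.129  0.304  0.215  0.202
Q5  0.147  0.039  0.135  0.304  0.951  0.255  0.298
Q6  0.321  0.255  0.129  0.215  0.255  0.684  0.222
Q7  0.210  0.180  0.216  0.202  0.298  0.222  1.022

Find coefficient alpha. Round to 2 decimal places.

α = 0.59

ΣVar(i) = 1.562 + 1.593 + 0.493 + 2.129 + 0.951 + 0.684 + 1.022 = 8.434
Sum of the distinct covariances = 4.306
σ²_total = 8.434 + 2 × 4.306 = 17.046
α = (k/(k−1))·(1 − ΣVar(i)/σ²_total) = (7/6)·(1 − 8.434/17.046) = 0.59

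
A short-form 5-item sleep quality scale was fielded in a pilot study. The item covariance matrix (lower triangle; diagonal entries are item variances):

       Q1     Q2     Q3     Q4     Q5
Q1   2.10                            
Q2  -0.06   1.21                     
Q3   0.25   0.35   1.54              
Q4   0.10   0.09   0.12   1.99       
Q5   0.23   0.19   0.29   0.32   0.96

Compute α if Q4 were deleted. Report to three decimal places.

α = 0.401

Remaining items: Q1, Q2, Q3, Q5 (k = 4).
Σσᵢ² = 2.10 + 1.21 + 1.54 + 0.96 = 5.81
σ²_total = 5.81 + 2 × 1.25 = 8.31
α (item deleted) = (4/3)·(1 − 5.81/8.31) = 0.401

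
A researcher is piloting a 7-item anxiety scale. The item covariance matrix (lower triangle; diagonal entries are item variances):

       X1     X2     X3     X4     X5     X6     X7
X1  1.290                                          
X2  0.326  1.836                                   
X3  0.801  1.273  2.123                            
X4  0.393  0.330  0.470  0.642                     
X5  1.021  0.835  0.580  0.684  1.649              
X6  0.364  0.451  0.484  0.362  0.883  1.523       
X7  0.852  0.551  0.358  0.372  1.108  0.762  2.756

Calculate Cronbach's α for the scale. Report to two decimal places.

α = 0.81

Σσ²ᵢ = 1.290 + 1.836 + 2.123 + 0.642 + 1.649 + 1.523 + 2.756 = 11.819
Σ_{i<j} σ_ij = 13.260
σ²_total = 11.819 + 2 × 13.260 = 38.339
α = (k/(k−1))·(1 − Σσ²ᵢ/σ²_total) = (7/6)·(1 − 11.819/38.339) = 0.81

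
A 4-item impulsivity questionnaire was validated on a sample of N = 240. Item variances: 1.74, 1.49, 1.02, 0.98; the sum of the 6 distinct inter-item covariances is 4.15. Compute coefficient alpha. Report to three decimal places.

α = 0.818

sum of item variances = 1.74 + 1.49 + 1.02 + 0.98 = 5.23
Sum of distinct covariances = 4.15
total variance = sum of item variances + 2·Σcov = 5.23 + 2 × 4.15 = 13.53
α = (4/3)·(1 − 5.23/13.53) = 0.818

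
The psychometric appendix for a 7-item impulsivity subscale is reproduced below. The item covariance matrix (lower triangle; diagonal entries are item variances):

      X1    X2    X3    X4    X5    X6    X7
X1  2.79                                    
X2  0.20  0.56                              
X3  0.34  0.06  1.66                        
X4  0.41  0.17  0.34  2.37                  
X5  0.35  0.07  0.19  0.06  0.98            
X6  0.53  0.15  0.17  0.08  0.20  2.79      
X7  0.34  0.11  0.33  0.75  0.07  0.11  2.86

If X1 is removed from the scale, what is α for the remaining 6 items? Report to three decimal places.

α = 0.405

Remaining items: X2, X3, X4, X5, X6, X7 (k = 6).
sum of item variances = 0.56 + 1.66 + 2.37 + 0.98 + 2.79 + 2.86 = 11.22
total variance = 11.22 + 2 × 2.86 = 16.94
α (item deleted) = (6/5)·(1 − 11.22/16.94) = 0.405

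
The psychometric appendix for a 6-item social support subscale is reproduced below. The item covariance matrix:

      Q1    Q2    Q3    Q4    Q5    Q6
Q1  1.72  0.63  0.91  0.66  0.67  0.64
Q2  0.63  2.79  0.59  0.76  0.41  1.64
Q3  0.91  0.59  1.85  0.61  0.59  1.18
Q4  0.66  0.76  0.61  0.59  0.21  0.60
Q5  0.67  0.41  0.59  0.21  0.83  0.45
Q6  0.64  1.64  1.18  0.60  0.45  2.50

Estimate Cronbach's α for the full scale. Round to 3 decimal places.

Cronbach's α = 0.807

sum of item variances = 1.72 + 2.79 + 1.85 + 0.59 + 0.83 + 2.50 = 10.28
Sum of off-diagonal covariances = 10.55
σ²_T = 10.28 + 2 × 10.55 = 31.38
α = (k/(k−1))·(1 − sum of item variances/σ²_T) = (6/5)·(1 − 10.28/31.38) = 0.807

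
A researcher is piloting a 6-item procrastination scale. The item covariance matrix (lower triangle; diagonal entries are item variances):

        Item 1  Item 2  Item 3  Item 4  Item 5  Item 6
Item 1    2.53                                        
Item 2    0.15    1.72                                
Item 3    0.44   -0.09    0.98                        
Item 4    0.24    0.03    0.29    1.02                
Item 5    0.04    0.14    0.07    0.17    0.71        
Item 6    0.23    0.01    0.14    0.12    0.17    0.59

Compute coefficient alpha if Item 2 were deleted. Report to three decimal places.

coefficient alpha = 0.495

Remaining items: Item 1, Item 3, Item 4, Item 5, Item 6 (k = 5).
Σσ²ᵢ = 2.53 + 0.98 + 1.02 + 0.71 + 0.59 = 5.83
total variance = 5.83 + 2 × 1.91 = 9.65
α (item deleted) = (5/4)·(1 − 5.83/9.65) = 0.495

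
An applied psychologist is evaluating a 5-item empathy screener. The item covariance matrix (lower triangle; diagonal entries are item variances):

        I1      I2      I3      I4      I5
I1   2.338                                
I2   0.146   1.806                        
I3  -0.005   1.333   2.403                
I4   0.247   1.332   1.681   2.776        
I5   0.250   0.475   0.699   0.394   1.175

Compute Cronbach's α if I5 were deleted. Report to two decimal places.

Remaining items: I1, I2, I3, I4 (k = 4).
ΣVar(i) = 2.338 + 1.806 + 2.403 + 2.776 = 9.323
Var(T) = 9.323 + 2 × 4.734 = 18.791
α (item deleted) = (4/3)·(1 − 9.323/18.791) = 0.67

α = 0.67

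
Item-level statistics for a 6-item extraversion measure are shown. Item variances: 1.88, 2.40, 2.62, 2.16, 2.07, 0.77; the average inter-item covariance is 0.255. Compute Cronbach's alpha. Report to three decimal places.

α = 0.470

Σσᵢ² = 1.88 + 2.40 + 2.62 + 2.16 + 2.07 + 0.77 = 11.90
Sum of the 15 distinct covariances = 15 × 0.255 = 3.825
σ²_T = Σσᵢ² + 2·Σcov = 11.90 + 2 × 3.825 = 19.550
α = (6/5)·(1 − 11.90/19.550) = 0.470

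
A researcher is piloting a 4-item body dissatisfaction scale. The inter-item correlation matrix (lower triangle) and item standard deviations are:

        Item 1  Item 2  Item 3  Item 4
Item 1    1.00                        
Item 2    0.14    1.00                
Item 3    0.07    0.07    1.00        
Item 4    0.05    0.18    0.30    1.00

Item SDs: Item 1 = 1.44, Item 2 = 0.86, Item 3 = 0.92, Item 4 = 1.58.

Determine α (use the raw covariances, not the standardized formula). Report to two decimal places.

α = 0.35

Σσ²ᵢ = 1.44² + 0.86² + 0.92² + 1.58² = 6.1560
Covariances σ_ij = r_ij · s_i · s_j:
  σ(Item 1,Item 2) = 0.14 × 1.44 × 0.86 = 0.1734
  σ(Item 1,Item 3) = 0.07 × 1.44 × 0.92 = 0.0927
  σ(Item 1,Item 4) = 0.05 × 1.44 × 1.58 = 0.1138
  σ(Item 2,Item 3) = 0.07 × 0.86 × 0.92 = 0.0554
  σ(Item 2,Item 4) = 0.18 × 0.86 × 1.58 = 0.2446
  σ(Item 3,Item 4) = 0.30 × 0.92 × 1.58 = 0.4361
σ²_T = Σσ²ᵢ + 2·Σσ_ij = 6.1560 + 2 × 1.1160 = 8.3880
α = (4/3)·(1 − 6.1560/8.3880) = 0.35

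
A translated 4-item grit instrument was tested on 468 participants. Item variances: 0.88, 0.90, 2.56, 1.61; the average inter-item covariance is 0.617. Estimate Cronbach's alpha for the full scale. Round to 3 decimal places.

Cronbach's alpha = 0.739

Σσᵢ² = 0.88 + 0.90 + 2.56 + 1.61 = 5.95
Sum of the 6 distinct covariances = 6 × 0.617 = 3.702
Var(T) = Σσᵢ² + 2·Σcov = 5.95 + 2 × 3.702 = 13.354
α = (4/3)·(1 − 5.95/13.354) = 0.739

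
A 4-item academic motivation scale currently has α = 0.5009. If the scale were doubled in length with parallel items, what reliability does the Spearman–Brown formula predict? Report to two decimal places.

Length factor m = 2
α' = m·α / (1 + (m−1)·α)
   = 2 × 0.5009 / (1 + (2 − 1) × 0.5009)
   = 1.0018 / 1.5009 = 0.67

predicted reliability = 0.67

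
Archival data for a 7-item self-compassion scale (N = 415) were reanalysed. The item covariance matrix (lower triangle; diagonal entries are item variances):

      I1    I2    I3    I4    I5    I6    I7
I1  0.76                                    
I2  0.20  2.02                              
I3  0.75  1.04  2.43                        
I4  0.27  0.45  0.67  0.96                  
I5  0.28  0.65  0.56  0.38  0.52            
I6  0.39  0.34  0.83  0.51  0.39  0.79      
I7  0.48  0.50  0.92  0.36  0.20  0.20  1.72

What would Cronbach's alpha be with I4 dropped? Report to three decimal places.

Cronbach's alpha = 0.783

Remaining items: I1, I2, I3, I5, I6, I7 (k = 6).
Σσ²ᵢ = 0.76 + 2.02 + 2.43 + 0.52 + 0.79 + 1.72 = 8.24
σ²_total = 8.24 + 2 × 7.73 = 23.70
α (item deleted) = (6/5)·(1 − 8.24/23.70) = 0.783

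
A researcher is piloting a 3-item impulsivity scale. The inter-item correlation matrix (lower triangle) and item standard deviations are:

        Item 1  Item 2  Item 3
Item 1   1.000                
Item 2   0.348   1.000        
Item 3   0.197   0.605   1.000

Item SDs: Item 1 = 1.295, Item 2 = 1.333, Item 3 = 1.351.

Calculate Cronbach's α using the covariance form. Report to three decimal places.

Σσ²ᵢ = 1.295² + 1.333² + 1.351² = 5.2791
Covariances σ_ij = r_ij · s_i · s_j:
  σ(Item 1,Item 2) = 0.348 × 1.295 × 1.333 = 0.6007
  σ(Item 1,Item 3) = 0.197 × 1.295 × 1.351 = 0.3447
  σ(Item 2,Item 3) = 0.605 × 1.333 × 1.351 = 1.0895
σ²_T = Σσ²ᵢ + 2·Σσ_ij = 5.2791 + 2 × 2.0349 = 9.3489
α = (3/2)·(1 − 5.2791/9.3489) = 0.653

Cronbach's α = 0.653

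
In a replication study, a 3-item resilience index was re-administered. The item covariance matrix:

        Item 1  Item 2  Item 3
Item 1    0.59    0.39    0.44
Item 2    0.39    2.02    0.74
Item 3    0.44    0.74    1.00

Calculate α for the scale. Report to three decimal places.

Σσ²ᵢ = 0.59 + 2.02 + 1.00 = 3.61
Sum of off-diagonal covariances = 1.57
σ²_total = 3.61 + 2 × 1.57 = 6.75
α = (k/(k−1))·(1 − Σσ²ᵢ/σ²_total) = (3/2)·(1 − 3.61/6.75) = 0.698

α = 0.698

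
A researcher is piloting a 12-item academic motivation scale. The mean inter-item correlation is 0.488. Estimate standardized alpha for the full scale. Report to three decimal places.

Standardized α = k·r̄ / (1 + (k−1)·r̄) = 12 × 0.488 / (1 + 11 × 0.488)
  = 5.8560 / 6.3680 = 0.920

α = 0.920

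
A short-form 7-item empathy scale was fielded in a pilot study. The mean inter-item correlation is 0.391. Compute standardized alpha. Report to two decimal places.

α = 0.82

Standardized α = k·r̄ / (1 + (k−1)·r̄) = 7 × 0.391 / (1 + 6 × 0.391)
  = 2.7370 / 3.3460 = 0.82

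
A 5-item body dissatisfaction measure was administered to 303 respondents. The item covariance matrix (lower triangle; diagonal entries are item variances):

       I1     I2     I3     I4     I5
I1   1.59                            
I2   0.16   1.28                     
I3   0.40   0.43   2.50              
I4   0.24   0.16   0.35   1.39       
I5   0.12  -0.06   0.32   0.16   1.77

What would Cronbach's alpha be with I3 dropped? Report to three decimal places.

Remaining items: I1, I2, I4, I5 (k = 4).
Σσᵢ² = 1.59 + 1.28 + 1.39 + 1.77 = 6.03
total variance = 6.03 + 2 × 0.78 = 7.59
α (item deleted) = (4/3)·(1 − 6.03/7.59) = 0.274

α = 0.274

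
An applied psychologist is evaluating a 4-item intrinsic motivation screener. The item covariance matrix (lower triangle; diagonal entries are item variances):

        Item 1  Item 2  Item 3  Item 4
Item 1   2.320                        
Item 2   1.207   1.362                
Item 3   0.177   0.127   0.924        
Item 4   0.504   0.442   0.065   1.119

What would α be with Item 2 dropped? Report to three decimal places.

Remaining items: Item 1, Item 3, Item 4 (k = 3).
sum of item variances = 2.320 + 0.924 + 1.119 = 4.363
Var(T) = 4.363 + 2 × 0.746 = 5.855
α (item deleted) = (3/2)·(1 − 4.363/5.855) = 0.382

α = 0.382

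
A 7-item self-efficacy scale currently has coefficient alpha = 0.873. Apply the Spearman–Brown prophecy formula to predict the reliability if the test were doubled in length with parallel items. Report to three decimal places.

Length factor m = 2
α' = m·α / (1 + (m−1)·α)
   = 2 × 0.873 / (1 + (2 − 1) × 0.873)
   = 1.7460 / 1.8730 = 0.932

predicted reliability = 0.932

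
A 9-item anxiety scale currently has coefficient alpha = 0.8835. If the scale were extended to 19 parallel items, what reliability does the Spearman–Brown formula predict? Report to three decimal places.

Length factor m = 19/9 = 2.1111
α' = m·α / (1 + (m−1)·α)
   = 19/9 × 0.8835 / (1 + (19/9 − 1) × 0.8835)
   = 1.8652 / 1.9817 = 0.941

predicted reliability = 0.941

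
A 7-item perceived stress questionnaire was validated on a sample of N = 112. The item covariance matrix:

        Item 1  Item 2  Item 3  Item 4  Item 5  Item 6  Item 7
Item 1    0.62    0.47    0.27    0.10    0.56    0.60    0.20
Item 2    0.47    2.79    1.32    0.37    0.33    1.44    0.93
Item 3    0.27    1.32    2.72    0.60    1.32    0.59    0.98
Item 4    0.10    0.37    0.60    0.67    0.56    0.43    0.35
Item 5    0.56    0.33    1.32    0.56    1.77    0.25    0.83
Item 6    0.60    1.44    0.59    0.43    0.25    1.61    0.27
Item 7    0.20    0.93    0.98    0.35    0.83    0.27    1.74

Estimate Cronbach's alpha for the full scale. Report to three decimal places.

sum of item variances = 0.62 + 2.79 + 2.72 + 0.67 + 1.77 + 1.61 + 1.74 = 11.92
Σ_{i<j} σ_ij = 12.77
total variance = 11.92 + 2 × 12.77 = 37.46
α = (k/(k−1))·(1 − sum of item variances/total variance) = (7/6)·(1 − 11.92/37.46) = 0.795

Cronbach's alpha = 0.795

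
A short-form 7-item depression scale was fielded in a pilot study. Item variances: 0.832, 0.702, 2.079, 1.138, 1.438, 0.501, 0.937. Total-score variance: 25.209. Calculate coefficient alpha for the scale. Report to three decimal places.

Σσ²ᵢ = 0.832 + 0.702 + 2.079 + 1.138 + 1.438 + 0.501 + 0.937 = 7.627
α = (k/(k−1))·(1 − Σσ²ᵢ/Var(T)) = (7/6)·(1 − 7.627/25.209) = 0.814

α = 0.814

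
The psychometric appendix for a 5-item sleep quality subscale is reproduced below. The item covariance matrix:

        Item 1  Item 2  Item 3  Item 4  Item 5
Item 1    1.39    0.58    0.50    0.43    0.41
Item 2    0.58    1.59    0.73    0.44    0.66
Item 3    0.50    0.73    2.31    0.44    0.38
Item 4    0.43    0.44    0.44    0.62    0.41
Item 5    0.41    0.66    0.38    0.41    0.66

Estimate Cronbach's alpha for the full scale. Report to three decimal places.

Cronbach's alpha = 0.753

Σσ²ᵢ = 1.39 + 1.59 + 2.31 + 0.62 + 0.66 = 6.57
Sum of off-diagonal covariances = 4.98
σ²_total = 6.57 + 2 × 4.98 = 16.53
α = (k/(k−1))·(1 − Σσ²ᵢ/σ²_total) = (5/4)·(1 − 6.57/16.53) = 0.753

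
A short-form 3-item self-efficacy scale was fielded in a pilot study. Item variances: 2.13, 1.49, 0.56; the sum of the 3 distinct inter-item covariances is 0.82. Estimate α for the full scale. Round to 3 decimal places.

Σσ²ᵢ = 2.13 + 1.49 + 0.56 = 4.18
Sum of distinct covariances = 0.82
σ²_T = Σσ²ᵢ + 2·Σcov = 4.18 + 2 × 0.82 = 5.82
α = (3/2)·(1 − 4.18/5.82) = 0.423

α = 0.423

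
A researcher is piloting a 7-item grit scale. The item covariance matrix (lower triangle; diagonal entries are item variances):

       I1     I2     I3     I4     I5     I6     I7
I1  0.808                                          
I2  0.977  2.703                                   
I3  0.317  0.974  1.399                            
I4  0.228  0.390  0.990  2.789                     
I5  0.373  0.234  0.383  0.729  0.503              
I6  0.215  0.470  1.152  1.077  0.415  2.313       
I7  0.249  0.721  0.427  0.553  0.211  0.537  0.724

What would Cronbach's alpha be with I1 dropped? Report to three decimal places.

Remaining items: I2, I3, I4, I5, I6, I7 (k = 6).
Σσᵢ² = 2.703 + 1.399 + 2.789 + 0.503 + 2.313 + 0.724 = 10.431
σ²_total = 10.431 + 2 × 9.263 = 28.957
α (item deleted) = (6/5)·(1 − 10.431/28.957) = 0.768

Cronbach's alpha = 0.768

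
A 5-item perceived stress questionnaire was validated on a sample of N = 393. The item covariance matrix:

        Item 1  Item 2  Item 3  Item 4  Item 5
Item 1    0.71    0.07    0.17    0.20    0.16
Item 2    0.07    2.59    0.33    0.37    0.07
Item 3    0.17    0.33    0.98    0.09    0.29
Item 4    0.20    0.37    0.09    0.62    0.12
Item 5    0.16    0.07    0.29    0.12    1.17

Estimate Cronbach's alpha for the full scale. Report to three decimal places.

Cronbach's alpha = 0.477

sum of item variances = 0.71 + 2.59 + 0.98 + 0.62 + 1.17 = 6.07
Σ_{i<j} σ_ij = 1.87
Var(T) = 6.07 + 2 × 1.87 = 9.81
α = (k/(k−1))·(1 − sum of item variances/Var(T)) = (5/4)·(1 − 6.07/9.81) = 0.477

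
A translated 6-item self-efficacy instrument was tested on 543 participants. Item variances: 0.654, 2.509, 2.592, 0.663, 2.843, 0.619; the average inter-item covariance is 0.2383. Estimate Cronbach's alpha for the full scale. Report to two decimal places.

ΣVar(i) = 0.654 + 2.509 + 2.592 + 0.663 + 2.843 + 0.619 = 9.880
Sum of the 15 distinct covariances = 15 × 0.2383 = 3.5745
σ²_total = ΣVar(i) + 2·Σcov = 9.880 + 2 × 3.5745 = 17.0290
α = (6/5)·(1 − 9.880/17.0290) = 0.50

Cronbach's alpha = 0.50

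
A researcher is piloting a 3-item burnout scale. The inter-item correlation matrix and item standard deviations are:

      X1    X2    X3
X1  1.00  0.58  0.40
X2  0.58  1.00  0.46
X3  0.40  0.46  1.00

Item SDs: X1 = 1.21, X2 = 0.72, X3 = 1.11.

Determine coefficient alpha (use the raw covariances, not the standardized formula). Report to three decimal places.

Σσ²ᵢ = 1.21² + 0.72² + 1.11² = 3.2146
Covariances σ_ij = r_ij · s_i · s_j:
  σ(X1,X2) = 0.58 × 1.21 × 0.72 = 0.5053
  σ(X1,X3) = 0.40 × 1.21 × 1.11 = 0.5372
  σ(X2,X3) = 0.46 × 0.72 × 1.11 = 0.3676
σ²_T = Σσ²ᵢ + 2·Σσ_ij = 3.2146 + 2 × 1.4101 = 6.0348
α = (3/2)·(1 − 3.2146/6.0348) = 0.701

coefficient alpha = 0.701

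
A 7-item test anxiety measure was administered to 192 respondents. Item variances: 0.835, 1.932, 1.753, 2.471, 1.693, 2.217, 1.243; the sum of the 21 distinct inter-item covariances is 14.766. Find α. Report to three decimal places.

α = 0.827

ΣVar(i) = 0.835 + 1.932 + 1.753 + 2.471 + 1.693 + 2.217 + 1.243 = 12.144
Sum of distinct covariances = 14.766
σ²_total = ΣVar(i) + 2·Σcov = 12.144 + 2 × 14.766 = 41.676
α = (7/6)·(1 − 12.144/41.676) = 0.827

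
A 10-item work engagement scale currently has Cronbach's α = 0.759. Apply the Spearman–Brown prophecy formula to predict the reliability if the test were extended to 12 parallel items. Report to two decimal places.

predicted reliability = 0.79

Length factor m = 12/10 = 1.2000
α' = m·α / (1 + (m−1)·α)
   = 12/10 × 0.759 / (1 + (12/10 − 1) × 0.759)
   = 0.9108 / 1.1518 = 0.79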